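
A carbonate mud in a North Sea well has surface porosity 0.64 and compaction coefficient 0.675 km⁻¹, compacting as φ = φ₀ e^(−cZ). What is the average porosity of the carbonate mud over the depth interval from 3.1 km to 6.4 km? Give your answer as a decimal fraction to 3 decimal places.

⟨φ⟩ = (1/(Z₂−Z₁)) ∫ φ₀ e^(−cZ) dZ = φ₀·(e^(−c·Z₁) − e^(−c·Z₂)) / (c·(Z₂−Z₁))
e^(−0.675×3.1) = 0.1234; e^(−0.675×6.4) = 0.0133
⟨φ⟩ = 0.64 × (0.1234 − 0.0133) / (0.675 × 3.3) = 0.64 × 0.0494 = 0.0316

0.032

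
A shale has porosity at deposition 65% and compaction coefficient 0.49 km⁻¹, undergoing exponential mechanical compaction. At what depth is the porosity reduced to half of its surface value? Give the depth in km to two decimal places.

φ/φ₀ = 1/2 ⇒ exp(−k·z) = 1/2 ⇒ z = ln(2) / k
z = 0.6931 / 0.49 = 1.415 km

1.41 km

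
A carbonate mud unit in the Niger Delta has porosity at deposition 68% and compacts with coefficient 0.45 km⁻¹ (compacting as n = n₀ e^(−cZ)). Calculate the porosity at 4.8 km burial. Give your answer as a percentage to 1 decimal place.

n = n₀·exp(−c·Z) = 0.68 × exp(−0.45 × 4.8) = 0.68 × exp(−2.16)
  = 0.68 × 0.1153 = 0.0784

7.8%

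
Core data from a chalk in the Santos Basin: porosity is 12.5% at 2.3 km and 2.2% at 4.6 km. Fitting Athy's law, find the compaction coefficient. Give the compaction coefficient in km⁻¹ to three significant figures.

0.755 km⁻¹

Athy: φ(z) = φ₀ e^(−cz) ⇒ φ₁/φ₂ = e^{c(z₂−z₁)} ⇒ c = ln(φ₁/φ₂)/(z₂−z₁)
c = ln(0.125/0.022) / (4.6 − 2.3) = ln(5.682) / 2.3 = 1.7373 / 2.3 = 0.7553 km⁻¹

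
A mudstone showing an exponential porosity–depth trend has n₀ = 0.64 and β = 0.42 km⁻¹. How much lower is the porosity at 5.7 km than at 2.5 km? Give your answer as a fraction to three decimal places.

0.166

n(2.5) = 0.64·e^(−0.42×2.5) = 0.2240
n(5.7) = 0.64·e^(−0.42×5.7) = 0.0584
Δn = 0.2240 − 0.0584 = 0.1656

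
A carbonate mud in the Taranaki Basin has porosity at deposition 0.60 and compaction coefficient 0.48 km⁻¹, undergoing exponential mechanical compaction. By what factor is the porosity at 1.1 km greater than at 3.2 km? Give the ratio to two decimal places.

n(d₁)/n(d₂) = e^(−c·d₁)/e^(−c·d₂) = e^{c(d₂−d₁)}
= exp(0.48 × 2.1) = exp(1.008) = 2.7401

2.74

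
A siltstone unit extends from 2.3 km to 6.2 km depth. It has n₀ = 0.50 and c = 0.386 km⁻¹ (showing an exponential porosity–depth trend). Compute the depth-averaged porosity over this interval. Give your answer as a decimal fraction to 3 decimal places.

0.106

⟨n⟩ = (1/(z₂−z₁)) ∫ n₀ e^(−cz) dz = n₀·(e^(−c·z₁) − e^(−c·z₂)) / (c·(z₂−z₁))
e^(−0.386×2.3) = 0.4116; e^(−0.386×6.2) = 0.0913
⟨n⟩ = 0.5 × (0.4116 − 0.0913) / (0.386 × 3.9) = 0.5 × 0.2127 = 0.1064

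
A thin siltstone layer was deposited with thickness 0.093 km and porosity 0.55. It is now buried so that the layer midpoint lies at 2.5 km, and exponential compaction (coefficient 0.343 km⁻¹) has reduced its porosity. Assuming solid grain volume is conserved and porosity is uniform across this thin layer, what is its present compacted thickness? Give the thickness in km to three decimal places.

Porosity at 2.5 km: φ = 0.55·exp(−0.343×2.5) = 0.2333
Solid-volume conservation: h(1−φ) = h₀(1−φ₀) ⇒ h = h₀·(1−φ₀)/(1−φ)
h = 0.093 × (1 − 0.55)/(1 − 0.2333) = 0.093 × 0.5869 = 0.0546 km

0.055 km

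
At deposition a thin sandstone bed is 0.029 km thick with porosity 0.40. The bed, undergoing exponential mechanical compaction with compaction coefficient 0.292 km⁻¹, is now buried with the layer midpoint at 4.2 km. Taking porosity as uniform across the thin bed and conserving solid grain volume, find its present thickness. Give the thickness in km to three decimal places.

Porosity at 4.2 km: n = 0.4·exp(−0.292×4.2) = 0.1173
Solid-volume conservation: h(1−n) = h₀(1−n₀) ⇒ h = h₀·(1−n₀)/(1−n)
h = 0.029 × (1 − 0.4)/(1 − 0.1173) = 0.029 × 0.6798 = 0.0197 km

0.020 km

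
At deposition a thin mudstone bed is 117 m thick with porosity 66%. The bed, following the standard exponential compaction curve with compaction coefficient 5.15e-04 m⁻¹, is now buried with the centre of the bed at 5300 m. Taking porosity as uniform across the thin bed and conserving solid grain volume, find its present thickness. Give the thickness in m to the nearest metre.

Working in km (1 km = 1000 m; β in km⁻¹ = β in m⁻¹ × 1000):
Porosity at 5.3 km: n = 0.66·exp(−0.515×5.3) = 0.0431
Solid-volume conservation: h(1−n) = h₀(1−n₀) ⇒ h = h₀·(1−n₀)/(1−n)
h = 0.117 × (1 − 0.66)/(1 − 0.0431) = 0.117 × 0.3553 = 0.0416 km

42 m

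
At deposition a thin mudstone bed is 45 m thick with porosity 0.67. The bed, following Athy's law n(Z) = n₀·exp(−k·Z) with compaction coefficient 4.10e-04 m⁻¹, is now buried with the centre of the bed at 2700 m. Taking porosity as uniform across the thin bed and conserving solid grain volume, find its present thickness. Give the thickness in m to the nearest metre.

19 m

Working in km (1 km = 1000 m; k in km⁻¹ = k in m⁻¹ × 1000):
Porosity at 2.7 km: n = 0.67·exp(−0.41×2.7) = 0.2215
Solid-volume conservation: h(1−n) = h₀(1−n₀) ⇒ h = h₀·(1−n₀)/(1−n)
h = 0.045 × (1 − 0.67)/(1 − 0.2215) = 0.045 × 0.4239 = 0.0191 km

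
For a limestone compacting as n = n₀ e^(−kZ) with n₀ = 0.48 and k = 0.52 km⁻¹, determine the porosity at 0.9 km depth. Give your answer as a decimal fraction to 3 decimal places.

n = n₀·exp(−k·Z) = 0.48 × exp(−0.52 × 0.9) = 0.48 × exp(−0.468)
  = 0.48 × 0.6263 = 0.3006

0.301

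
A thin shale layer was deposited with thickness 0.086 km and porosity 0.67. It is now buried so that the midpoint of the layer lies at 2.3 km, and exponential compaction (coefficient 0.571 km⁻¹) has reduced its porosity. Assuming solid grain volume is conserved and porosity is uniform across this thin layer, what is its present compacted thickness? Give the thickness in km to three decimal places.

0.035 km

Porosity at 2.3 km: φ = 0.67·exp(−0.571×2.3) = 0.1802
Solid-volume conservation: h(1−φ) = h₀(1−φ₀) ⇒ h = h₀·(1−φ₀)/(1−φ)
h = 0.086 × (1 − 0.67)/(1 − 0.1802) = 0.086 × 0.4025 = 0.0346 km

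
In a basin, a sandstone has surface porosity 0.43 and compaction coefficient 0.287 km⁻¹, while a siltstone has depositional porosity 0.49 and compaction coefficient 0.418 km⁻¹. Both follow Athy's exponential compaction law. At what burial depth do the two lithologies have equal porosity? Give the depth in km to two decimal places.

Set φ₀ₐ e^(−cₐZ) = φ₀ᵦ e^(−cᵦZ) ⇒ ln(φ₀ₐ/φ₀ᵦ) = (cₐ − cᵦ)·Z
Z = ln(0.43/0.49) / (0.287 − 0.418) = -0.1306 / -0.131 = 0.997 km

1.00 km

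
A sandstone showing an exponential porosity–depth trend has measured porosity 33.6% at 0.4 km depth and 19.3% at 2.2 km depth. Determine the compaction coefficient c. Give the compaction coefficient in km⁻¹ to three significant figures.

0.308 km⁻¹

Athy: phi(d) = phi₀ e^(−cd) ⇒ phi₁/phi₂ = e^{c(d₂−d₁)} ⇒ c = ln(phi₁/phi₂)/(d₂−d₁)
c = ln(0.336/0.193) / (2.2 − 0.4) = ln(1.741) / 1.8 = 0.5544 / 1.8 = 0.308 km⁻¹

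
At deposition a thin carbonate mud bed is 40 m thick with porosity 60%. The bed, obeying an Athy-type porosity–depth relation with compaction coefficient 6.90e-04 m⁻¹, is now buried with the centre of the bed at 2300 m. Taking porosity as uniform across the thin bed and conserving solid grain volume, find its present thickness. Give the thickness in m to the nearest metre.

Working in km (1 km = 1000 m; β in km⁻¹ = β in m⁻¹ × 1000):
Porosity at 2.3 km: phi = 0.6·exp(−0.69×2.3) = 0.1227
Solid-volume conservation: h(1−phi) = h₀(1−phi₀) ⇒ h = h₀·(1−phi₀)/(1−phi)
h = 0.04 × (1 − 0.6)/(1 − 0.1227) = 0.04 × 0.4560 = 0.0182 km

18 m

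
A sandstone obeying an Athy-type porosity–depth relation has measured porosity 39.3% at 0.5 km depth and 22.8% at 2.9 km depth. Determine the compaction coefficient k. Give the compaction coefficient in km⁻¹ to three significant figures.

Athy: φ(d) = φ₀ e^(−kd) ⇒ φ₁/φ₂ = e^{k(d₂−d₁)} ⇒ k = ln(φ₁/φ₂)/(d₂−d₁)
k = ln(0.393/0.228) / (2.9 − 0.5) = ln(1.724) / 2.4 = 0.5445 / 2.4 = 0.2269 km⁻¹

0.227 km⁻¹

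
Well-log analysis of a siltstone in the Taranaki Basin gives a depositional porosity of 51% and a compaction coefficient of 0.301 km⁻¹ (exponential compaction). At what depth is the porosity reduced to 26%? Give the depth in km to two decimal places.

2.24 km

Invert Athy's law: d = ln(φ₀/φ) / β
d = ln(0.51/0.26) / 0.301 = ln(1.962) / 0.301 = 0.6737 / 0.301 = 2.238 km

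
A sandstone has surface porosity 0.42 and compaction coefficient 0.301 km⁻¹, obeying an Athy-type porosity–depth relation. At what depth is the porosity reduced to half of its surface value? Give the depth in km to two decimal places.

n/n₀ = 1/2 ⇒ exp(−c·d) = 1/2 ⇒ d = ln(2) / c
d = 0.6931 / 0.301 = 2.303 km

2.30 km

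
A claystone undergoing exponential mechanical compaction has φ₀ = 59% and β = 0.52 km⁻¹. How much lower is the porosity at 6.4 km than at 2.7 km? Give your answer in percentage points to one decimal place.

12.4 percentage points

φ(2.7) = 0.59·e^(−0.52×2.7) = 0.1449
φ(6.4) = 0.59·e^(−0.52×6.4) = 0.0212
Δφ = 0.1449 − 0.0212 = 0.1238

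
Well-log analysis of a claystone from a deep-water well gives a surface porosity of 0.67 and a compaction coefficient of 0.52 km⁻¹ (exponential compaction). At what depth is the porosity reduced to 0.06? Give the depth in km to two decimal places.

Invert Athy's law: z = ln(phi₀/phi) / β
z = ln(0.67/0.06) / 0.52 = ln(11.17) / 0.52 = 2.4129 / 0.52 = 4.640 km

4.64 km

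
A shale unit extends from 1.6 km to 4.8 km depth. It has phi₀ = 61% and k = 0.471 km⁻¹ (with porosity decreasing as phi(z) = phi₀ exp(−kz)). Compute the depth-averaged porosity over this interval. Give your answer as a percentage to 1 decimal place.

⟨phi⟩ = (1/(z₂−z₁)) ∫ phi₀ e^(−kz) dz = phi₀·(e^(−k·z₁) − e^(−k·z₂)) / (k·(z₂−z₁))
e^(−0.471×1.6) = 0.4707; e^(−0.471×4.8) = 0.1043
⟨phi⟩ = 0.61 × (0.4707 − 0.1043) / (0.471 × 3.2) = 0.61 × 0.2431 = 0.1483

14.8%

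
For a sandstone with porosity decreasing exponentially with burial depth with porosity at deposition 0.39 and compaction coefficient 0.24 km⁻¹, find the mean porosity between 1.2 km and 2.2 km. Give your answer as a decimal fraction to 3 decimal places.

⟨n⟩ = (1/(z₂−z₁)) ∫ n₀ e^(−kz) dz = n₀·(e^(−k·z₁) − e^(−k·z₂)) / (k·(z₂−z₁))
e^(−0.24×1.2) = 0.7498; e^(−0.24×2.2) = 0.5898
⟨n⟩ = 0.39 × (0.7498 − 0.5898) / (0.24 × 1) = 0.39 × 0.6666 = 0.2600

0.260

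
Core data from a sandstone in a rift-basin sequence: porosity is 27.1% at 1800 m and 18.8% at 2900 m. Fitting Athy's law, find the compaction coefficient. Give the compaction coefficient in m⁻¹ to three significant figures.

Working in km (1 km = 1000 m; k in km⁻¹ = k in m⁻¹ × 1000):
Athy: φ(Z) = φ₀ e^(−kZ) ⇒ φ₁/φ₂ = e^{k(Z₂−Z₁)} ⇒ k = ln(φ₁/φ₂)/(Z₂−Z₁)
k = ln(0.271/0.188) / (2.9 − 1.8) = ln(1.441) / 1.1 = 0.3657 / 1.1 = 0.3324 km⁻¹

0.000332 m⁻¹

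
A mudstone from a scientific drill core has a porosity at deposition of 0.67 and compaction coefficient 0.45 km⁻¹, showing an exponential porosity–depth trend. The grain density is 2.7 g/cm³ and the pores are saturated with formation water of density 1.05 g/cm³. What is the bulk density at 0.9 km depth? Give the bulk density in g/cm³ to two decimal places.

Porosity at depth: φ = 0.67·exp(−0.45×0.9) = 0.67×0.6670 = 0.4469
Bulk density: ρ_b = (1−φ)ρ_g + φ·ρ_f = 0.5531×2.7 + 0.4469×1.05
       = 1.493 + 0.469 = 1.963 g/cm³

1.96 g/cm³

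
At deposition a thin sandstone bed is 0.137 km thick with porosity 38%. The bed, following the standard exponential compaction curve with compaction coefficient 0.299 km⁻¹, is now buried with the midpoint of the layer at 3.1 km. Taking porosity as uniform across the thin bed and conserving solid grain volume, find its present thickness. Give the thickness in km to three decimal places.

Porosity at 3.1 km: φ = 0.38·exp(−0.299×3.1) = 0.1504
Solid-volume conservation: h(1−φ) = h₀(1−φ₀) ⇒ h = h₀·(1−φ₀)/(1−φ)
h = 0.137 × (1 − 0.38)/(1 − 0.1504) = 0.137 × 0.7298 = 0.1000 km

0.100 km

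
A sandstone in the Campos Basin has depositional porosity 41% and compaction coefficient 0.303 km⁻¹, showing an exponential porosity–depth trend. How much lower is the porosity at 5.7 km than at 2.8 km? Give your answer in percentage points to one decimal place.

10.3 percentage points

n(2.8) = 0.41·e^(−0.303×2.8) = 0.1755
n(5.7) = 0.41·e^(−0.303×5.7) = 0.0729
Δn = 0.1755 − 0.0729 = 0.1026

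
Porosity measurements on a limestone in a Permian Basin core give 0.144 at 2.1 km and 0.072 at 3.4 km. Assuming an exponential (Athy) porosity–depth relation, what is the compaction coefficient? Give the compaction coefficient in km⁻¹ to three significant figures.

Athy: n(Z) = n₀ e^(−kZ) ⇒ n₁/n₂ = e^{k(Z₂−Z₁)} ⇒ k = ln(n₁/n₂)/(Z₂−Z₁)
k = ln(0.144/0.072) / (3.4 − 2.1) = ln(2) / 1.3 = 0.6931 / 1.3 = 0.5332 km⁻¹

0.533 km⁻¹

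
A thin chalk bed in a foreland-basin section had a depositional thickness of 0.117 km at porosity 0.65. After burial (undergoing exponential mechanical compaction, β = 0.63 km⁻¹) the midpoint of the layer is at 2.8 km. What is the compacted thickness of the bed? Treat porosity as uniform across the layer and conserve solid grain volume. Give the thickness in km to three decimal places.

0.046 km

Porosity at 2.8 km: φ = 0.65·exp(−0.63×2.8) = 0.1114
Solid-volume conservation: h(1−φ) = h₀(1−φ₀) ⇒ h = h₀·(1−φ₀)/(1−φ)
h = 0.117 × (1 − 0.65)/(1 − 0.1114) = 0.117 × 0.3939 = 0.0461 km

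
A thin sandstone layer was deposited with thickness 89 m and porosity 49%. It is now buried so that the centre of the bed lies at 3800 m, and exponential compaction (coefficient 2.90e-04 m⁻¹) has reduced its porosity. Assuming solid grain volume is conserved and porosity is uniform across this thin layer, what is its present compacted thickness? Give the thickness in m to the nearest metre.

Working in km (1 km = 1000 m; c in km⁻¹ = c in m⁻¹ × 1000):
Porosity at 3.8 km: φ = 0.49·exp(−0.29×3.8) = 0.1628
Solid-volume conservation: h(1−φ) = h₀(1−φ₀) ⇒ h = h₀·(1−φ₀)/(1−φ)
h = 0.089 × (1 − 0.49)/(1 − 0.1628) = 0.089 × 0.6092 = 0.0542 km

54 m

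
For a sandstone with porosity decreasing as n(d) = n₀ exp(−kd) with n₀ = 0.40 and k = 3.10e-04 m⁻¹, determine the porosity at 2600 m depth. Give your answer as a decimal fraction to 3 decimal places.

Working in km (1 km = 1000 m; k in km⁻¹ = k in m⁻¹ × 1000):
n = n₀·exp(−k·d) = 0.4 × exp(−0.31 × 2.6) = 0.4 × exp(−0.806)
  = 0.4 × 0.4466 = 0.1787

0.179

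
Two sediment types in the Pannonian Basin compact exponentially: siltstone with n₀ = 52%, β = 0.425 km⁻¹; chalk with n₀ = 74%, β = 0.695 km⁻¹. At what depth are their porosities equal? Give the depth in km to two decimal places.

1.31 km

Set n₀ₐ e^(−βₐz) = n₀ᵦ e^(−βᵦz) ⇒ ln(n₀ₐ/n₀ᵦ) = (βₐ − βᵦ)·z
z = ln(0.52/0.74) / (0.425 − 0.695) = -0.3528 / -0.27 = 1.307 km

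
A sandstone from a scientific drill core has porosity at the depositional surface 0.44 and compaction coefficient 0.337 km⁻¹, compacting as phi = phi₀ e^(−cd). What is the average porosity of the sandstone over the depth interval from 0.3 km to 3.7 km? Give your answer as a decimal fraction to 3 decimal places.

0.237

⟨phi⟩ = (1/(d₂−d₁)) ∫ phi₀ e^(−cd) dd = phi₀·(e^(−c·d₁) − e^(−c·d₂)) / (c·(d₂−d₁))
e^(−0.337×0.3) = 0.9038; e^(−0.337×3.7) = 0.2874
⟨phi⟩ = 0.44 × (0.9038 − 0.2874) / (0.337 × 3.4) = 0.44 × 0.5380 = 0.2367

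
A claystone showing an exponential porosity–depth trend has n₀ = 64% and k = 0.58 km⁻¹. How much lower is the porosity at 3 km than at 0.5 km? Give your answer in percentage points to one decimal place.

36.7 percentage points

n(0.5) = 0.64·e^(−0.58×0.5) = 0.4789
n(3) = 0.64·e^(−0.58×3) = 0.1123
Δn = 0.4789 − 0.1123 = 0.3666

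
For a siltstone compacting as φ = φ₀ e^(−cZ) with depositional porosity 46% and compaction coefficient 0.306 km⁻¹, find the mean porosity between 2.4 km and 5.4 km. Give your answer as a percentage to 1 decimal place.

⟨φ⟩ = (1/(Z₂−Z₁)) ∫ φ₀ e^(−cZ) dZ = φ₀·(e^(−c·Z₁) − e^(−c·Z₂)) / (c·(Z₂−Z₁))
e^(−0.306×2.4) = 0.4798; e^(−0.306×5.4) = 0.1916
⟨φ⟩ = 0.46 × (0.4798 − 0.1916) / (0.306 × 3) = 0.46 × 0.3139 = 0.1444

14.4%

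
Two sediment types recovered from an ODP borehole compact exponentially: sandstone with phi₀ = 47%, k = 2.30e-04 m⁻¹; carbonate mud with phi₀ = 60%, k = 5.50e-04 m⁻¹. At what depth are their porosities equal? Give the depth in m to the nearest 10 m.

760 m

Working in km (1 km = 1000 m; k in km⁻¹ = k in m⁻¹ × 1000):
Set phi₀ₐ e^(−kₐZ) = phi₀ᵦ e^(−kᵦZ) ⇒ ln(phi₀ₐ/phi₀ᵦ) = (kₐ − kᵦ)·Z
Z = ln(0.47/0.6) / (0.23 − 0.55) = -0.2442 / -0.32 = 0.763 km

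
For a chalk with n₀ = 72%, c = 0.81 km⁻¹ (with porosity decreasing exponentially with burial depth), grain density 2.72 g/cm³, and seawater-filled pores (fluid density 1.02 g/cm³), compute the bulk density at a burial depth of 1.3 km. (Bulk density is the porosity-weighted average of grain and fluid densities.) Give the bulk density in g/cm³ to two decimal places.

2.29 g/cm³

Porosity at depth: n = 0.72·exp(−0.81×1.3) = 0.72×0.3489 = 0.2512
Bulk density: ρ_b = (1−n)ρ_g + n·ρ_f = 0.7488×2.72 + 0.2512×1.02
       = 2.037 + 0.256 = 2.293 g/cm³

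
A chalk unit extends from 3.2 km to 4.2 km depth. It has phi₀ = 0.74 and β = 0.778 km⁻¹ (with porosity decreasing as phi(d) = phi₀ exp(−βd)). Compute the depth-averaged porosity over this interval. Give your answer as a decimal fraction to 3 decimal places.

0.043

⟨phi⟩ = (1/(d₂−d₁)) ∫ phi₀ e^(−βd) dd = phi₀·(e^(−β·d₁) − e^(−β·d₂)) / (β·(d₂−d₁))
e^(−0.778×3.2) = 0.0829; e^(−0.778×4.2) = 0.0381
⟨phi⟩ = 0.74 × (0.0829 − 0.0381) / (0.778 × 1) = 0.74 × 0.0576 = 0.0427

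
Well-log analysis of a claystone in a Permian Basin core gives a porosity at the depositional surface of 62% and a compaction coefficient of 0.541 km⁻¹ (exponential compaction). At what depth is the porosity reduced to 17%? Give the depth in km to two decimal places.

Invert Athy's law: d = ln(phi₀/phi) / k
d = ln(0.62/0.17) / 0.541 = ln(3.647) / 0.541 = 1.2939 / 0.541 = 2.392 km

2.39 km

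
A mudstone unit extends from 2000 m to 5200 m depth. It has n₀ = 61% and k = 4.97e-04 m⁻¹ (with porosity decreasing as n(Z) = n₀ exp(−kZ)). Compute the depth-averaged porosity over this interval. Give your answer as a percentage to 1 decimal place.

11.3%

Working in km (1 km = 1000 m; k in km⁻¹ = k in m⁻¹ × 1000):
⟨n⟩ = (1/(Z₂−Z₁)) ∫ n₀ e^(−kZ) dZ = n₀·(e^(−k·Z₁) − e^(−k·Z₂)) / (k·(Z₂−Z₁))
e^(−0.497×2) = 0.3701; e^(−0.497×5.2) = 0.0754
⟨n⟩ = 0.61 × (0.3701 − 0.0754) / (0.497 × 3.2) = 0.61 × 0.1853 = 0.1130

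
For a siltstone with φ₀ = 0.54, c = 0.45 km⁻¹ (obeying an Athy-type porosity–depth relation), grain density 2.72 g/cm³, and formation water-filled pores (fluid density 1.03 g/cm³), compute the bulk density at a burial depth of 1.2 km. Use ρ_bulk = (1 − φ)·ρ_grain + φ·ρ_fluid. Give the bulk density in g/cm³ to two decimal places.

2.19 g/cm³

Porosity at depth: φ = 0.54·exp(−0.45×1.2) = 0.54×0.5827 = 0.3147
Bulk density: ρ_b = (1−φ)ρ_g + φ·ρ_f = 0.6853×2.72 + 0.3147×1.03
       = 1.864 + 0.324 = 2.188 g/cm³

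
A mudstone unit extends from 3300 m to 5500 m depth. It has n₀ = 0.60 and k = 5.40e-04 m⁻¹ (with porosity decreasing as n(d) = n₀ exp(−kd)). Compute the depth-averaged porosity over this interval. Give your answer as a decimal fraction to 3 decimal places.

Working in km (1 km = 1000 m; k in km⁻¹ = k in m⁻¹ × 1000):
⟨n⟩ = (1/(d₂−d₁)) ∫ n₀ e^(−kd) dd = n₀·(e^(−k·d₁) − e^(−k·d₂)) / (k·(d₂−d₁))
e^(−0.54×3.3) = 0.1683; e^(−0.54×5.5) = 0.0513
⟨n⟩ = 0.6 × (0.1683 − 0.0513) / (0.54 × 2.2) = 0.6 × 0.0985 = 0.0591

0.059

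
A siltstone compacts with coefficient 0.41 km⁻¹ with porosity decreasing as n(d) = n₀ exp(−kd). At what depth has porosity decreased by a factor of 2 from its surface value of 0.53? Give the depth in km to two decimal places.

n/n₀ = 1/2 ⇒ exp(−k·d) = 1/2 ⇒ d = ln(2) / k
d = 0.6931 / 0.41 = 1.691 km

1.69 km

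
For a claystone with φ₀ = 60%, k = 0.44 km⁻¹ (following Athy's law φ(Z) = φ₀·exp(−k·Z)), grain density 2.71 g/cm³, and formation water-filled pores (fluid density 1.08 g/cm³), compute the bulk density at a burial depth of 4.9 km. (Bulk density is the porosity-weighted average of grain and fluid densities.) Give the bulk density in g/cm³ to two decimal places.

Porosity at depth: φ = 0.6·exp(−0.44×4.9) = 0.6×0.1158 = 0.0695
Bulk density: ρ_b = (1−φ)ρ_g + φ·ρ_f = 0.9305×2.71 + 0.0695×1.08
       = 2.522 + 0.075 = 2.597 g/cm³

2.60 g/cm³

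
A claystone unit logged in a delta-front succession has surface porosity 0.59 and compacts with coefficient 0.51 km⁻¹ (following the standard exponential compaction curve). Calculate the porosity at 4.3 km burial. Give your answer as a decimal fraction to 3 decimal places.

phi = phi₀·exp(−k·d) = 0.59 × exp(−0.51 × 4.3) = 0.59 × exp(−2.193)
  = 0.59 × 0.1116 = 0.0658

0.066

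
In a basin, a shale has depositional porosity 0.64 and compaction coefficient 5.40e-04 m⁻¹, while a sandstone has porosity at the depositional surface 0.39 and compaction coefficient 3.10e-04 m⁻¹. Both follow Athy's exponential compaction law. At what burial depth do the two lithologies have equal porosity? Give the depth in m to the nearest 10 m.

Working in km (1 km = 1000 m; β in km⁻¹ = β in m⁻¹ × 1000):
Set phi₀ₐ e^(−βₐd) = phi₀ᵦ e^(−βᵦd) ⇒ ln(phi₀ₐ/phi₀ᵦ) = (βₐ − βᵦ)·d
d = ln(0.64/0.39) / (0.54 − 0.31) = 0.4953 / 0.23 = 2.154 km

2150 m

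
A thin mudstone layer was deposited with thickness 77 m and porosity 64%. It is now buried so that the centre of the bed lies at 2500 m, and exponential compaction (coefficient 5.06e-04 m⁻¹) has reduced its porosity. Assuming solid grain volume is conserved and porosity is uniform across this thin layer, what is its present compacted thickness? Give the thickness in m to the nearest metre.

Working in km (1 km = 1000 m; k in km⁻¹ = k in m⁻¹ × 1000):
Porosity at 2.5 km: n = 0.64·exp(−0.506×2.5) = 0.1806
Solid-volume conservation: h(1−n) = h₀(1−n₀) ⇒ h = h₀·(1−n₀)/(1−n)
h = 0.077 × (1 − 0.64)/(1 − 0.1806) = 0.077 × 0.4394 = 0.0338 km

34 m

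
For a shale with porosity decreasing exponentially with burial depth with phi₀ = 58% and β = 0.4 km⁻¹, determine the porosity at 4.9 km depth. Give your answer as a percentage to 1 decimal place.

phi = phi₀·exp(−β·d) = 0.58 × exp(−0.4 × 4.9) = 0.58 × exp(−1.96)
  = 0.58 × 0.1409 = 0.0817

8.2%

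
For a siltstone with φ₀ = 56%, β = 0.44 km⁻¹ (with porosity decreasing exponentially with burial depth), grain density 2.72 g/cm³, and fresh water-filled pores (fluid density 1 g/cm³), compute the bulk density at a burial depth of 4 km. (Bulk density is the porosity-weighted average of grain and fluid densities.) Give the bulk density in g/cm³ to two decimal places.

Porosity at depth: φ = 0.56·exp(−0.44×4) = 0.56×0.1720 = 0.0963
Bulk density: ρ_b = (1−φ)ρ_g + φ·ρ_f = 0.9037×2.72 + 0.0963×1
       = 2.458 + 0.096 = 2.554 g/cm³

2.55 g/cm³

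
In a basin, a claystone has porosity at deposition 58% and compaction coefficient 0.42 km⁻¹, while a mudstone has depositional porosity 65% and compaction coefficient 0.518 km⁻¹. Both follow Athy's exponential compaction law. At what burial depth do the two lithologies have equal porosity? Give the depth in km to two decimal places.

1.16 km

Set φ₀ₐ e^(−cₐz) = φ₀ᵦ e^(−cᵦz) ⇒ ln(φ₀ₐ/φ₀ᵦ) = (cₐ − cᵦ)·z
z = ln(0.58/0.65) / (0.42 − 0.518) = -0.1139 / -0.098 = 1.163 km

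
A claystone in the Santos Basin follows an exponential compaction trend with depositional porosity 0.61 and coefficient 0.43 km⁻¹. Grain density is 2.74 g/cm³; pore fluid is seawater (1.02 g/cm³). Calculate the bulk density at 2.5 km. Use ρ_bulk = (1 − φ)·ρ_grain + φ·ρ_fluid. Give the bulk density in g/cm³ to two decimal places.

2.38 g/cm³

Porosity at depth: n = 0.61·exp(−0.43×2.5) = 0.61×0.3413 = 0.2082
Bulk density: ρ_b = (1−n)ρ_g + n·ρ_f = 0.7918×2.74 + 0.2082×1.02
       = 2.170 + 0.212 = 2.382 g/cm³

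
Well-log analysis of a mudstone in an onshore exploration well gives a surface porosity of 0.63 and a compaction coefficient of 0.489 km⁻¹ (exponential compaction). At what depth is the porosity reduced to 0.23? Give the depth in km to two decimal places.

2.06 km

Invert Athy's law: Z = ln(φ₀/φ) / β
Z = ln(0.63/0.23) / 0.489 = ln(2.739) / 0.489 = 1.0076 / 0.489 = 2.061 km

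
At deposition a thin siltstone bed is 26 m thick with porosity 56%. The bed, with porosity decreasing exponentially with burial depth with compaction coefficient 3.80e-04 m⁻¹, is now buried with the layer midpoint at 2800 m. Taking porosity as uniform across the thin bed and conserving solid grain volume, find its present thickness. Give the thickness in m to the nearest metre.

14 m

Working in km (1 km = 1000 m; k in km⁻¹ = k in m⁻¹ × 1000):
Porosity at 2.8 km: phi = 0.56·exp(−0.38×2.8) = 0.1932
Solid-volume conservation: h(1−phi) = h₀(1−phi₀) ⇒ h = h₀·(1−phi₀)/(1−phi)
h = 0.026 × (1 − 0.56)/(1 − 0.1932) = 0.026 × 0.5454 = 0.0142 km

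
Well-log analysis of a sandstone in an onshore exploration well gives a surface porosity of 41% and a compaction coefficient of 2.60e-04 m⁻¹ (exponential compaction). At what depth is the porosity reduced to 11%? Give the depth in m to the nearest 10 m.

Working in km (1 km = 1000 m; β in km⁻¹ = β in m⁻¹ × 1000):
Invert Athy's law: z = ln(φ₀/φ) / β
z = ln(0.41/0.11) / 0.26 = ln(3.727) / 0.26 = 1.3157 / 0.26 = 5.060 km

5060 m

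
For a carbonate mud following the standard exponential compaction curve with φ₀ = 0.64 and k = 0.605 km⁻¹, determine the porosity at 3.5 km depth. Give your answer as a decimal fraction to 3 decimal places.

0.077

φ = φ₀·exp(−k·z) = 0.64 × exp(−0.605 × 3.5) = 0.64 × exp(−2.117)
  = 0.64 × 0.1203 = 0.0770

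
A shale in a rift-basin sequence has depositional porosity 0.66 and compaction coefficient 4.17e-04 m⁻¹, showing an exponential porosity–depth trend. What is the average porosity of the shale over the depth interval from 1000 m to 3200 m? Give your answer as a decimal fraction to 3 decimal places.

0.285

Working in km (1 km = 1000 m; β in km⁻¹ = β in m⁻¹ × 1000):
⟨φ⟩ = (1/(Z₂−Z₁)) ∫ φ₀ e^(−βZ) dZ = φ₀·(e^(−β·Z₁) − e^(−β·Z₂)) / (β·(Z₂−Z₁))
e^(−0.417×1) = 0.6590; e^(−0.417×3.2) = 0.2633
⟨φ⟩ = 0.66 × (0.6590 − 0.2633) / (0.417 × 2.2) = 0.66 × 0.4313 = 0.2847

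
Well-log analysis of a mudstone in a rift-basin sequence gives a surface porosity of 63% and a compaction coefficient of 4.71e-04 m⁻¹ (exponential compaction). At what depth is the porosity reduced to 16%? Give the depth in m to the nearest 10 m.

2910 m

Working in km (1 km = 1000 m; c in km⁻¹ = c in m⁻¹ × 1000):
Invert Athy's law: Z = ln(φ₀/φ) / c
Z = ln(0.63/0.16) / 0.471 = ln(3.938) / 0.471 = 1.3705 / 0.471 = 2.910 km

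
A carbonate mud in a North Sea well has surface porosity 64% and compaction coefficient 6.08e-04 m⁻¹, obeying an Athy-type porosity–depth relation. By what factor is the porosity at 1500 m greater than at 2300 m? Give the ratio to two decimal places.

Working in km (1 km = 1000 m; c in km⁻¹ = c in m⁻¹ × 1000):
φ(z₁)/φ(z₂) = e^(−c·z₁)/e^(−c·z₂) = e^{c(z₂−z₁)}
= exp(0.608 × 0.8) = exp(0.4864) = 1.6265

1.63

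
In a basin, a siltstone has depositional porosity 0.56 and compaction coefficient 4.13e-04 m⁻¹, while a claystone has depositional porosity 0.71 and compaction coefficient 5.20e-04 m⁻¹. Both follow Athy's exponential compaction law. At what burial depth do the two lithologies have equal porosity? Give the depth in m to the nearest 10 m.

Working in km (1 km = 1000 m; k in km⁻¹ = k in m⁻¹ × 1000):
Set φ₀ₐ e^(−kₐz) = φ₀ᵦ e^(−kᵦz) ⇒ ln(φ₀ₐ/φ₀ᵦ) = (kₐ − kᵦ)·z
z = ln(0.56/0.71) / (0.413 − 0.52) = -0.2373 / -0.107 = 2.218 km

2220 m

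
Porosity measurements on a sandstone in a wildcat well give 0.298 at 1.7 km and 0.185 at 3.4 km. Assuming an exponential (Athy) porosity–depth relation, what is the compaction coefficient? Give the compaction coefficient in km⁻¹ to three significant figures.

0.280 km⁻¹

Athy: n(z) = n₀ e^(−βz) ⇒ n₁/n₂ = e^{β(z₂−z₁)} ⇒ β = ln(n₁/n₂)/(z₂−z₁)
β = ln(0.298/0.185) / (3.4 − 1.7) = ln(1.611) / 1.7 = 0.4767 / 1.7 = 0.2804 km⁻¹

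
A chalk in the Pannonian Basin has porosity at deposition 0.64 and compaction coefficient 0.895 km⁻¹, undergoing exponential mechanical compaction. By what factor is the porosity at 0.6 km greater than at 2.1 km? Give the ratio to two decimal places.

3.83

phi(d₁)/phi(d₂) = e^(−β·d₁)/e^(−β·d₂) = e^{β(d₂−d₁)}
= exp(0.895 × 1.5) = exp(1.343) = 3.8286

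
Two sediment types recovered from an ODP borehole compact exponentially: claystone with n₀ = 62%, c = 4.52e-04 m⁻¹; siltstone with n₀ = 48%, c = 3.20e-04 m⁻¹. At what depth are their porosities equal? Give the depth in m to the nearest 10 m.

1940 m

Working in km (1 km = 1000 m; c in km⁻¹ = c in m⁻¹ × 1000):
Set n₀ₐ e^(−cₐz) = n₀ᵦ e^(−cᵦz) ⇒ ln(n₀ₐ/n₀ᵦ) = (cₐ − cᵦ)·z
z = ln(0.62/0.48) / (0.452 − 0.32) = 0.2559 / 0.132 = 1.939 km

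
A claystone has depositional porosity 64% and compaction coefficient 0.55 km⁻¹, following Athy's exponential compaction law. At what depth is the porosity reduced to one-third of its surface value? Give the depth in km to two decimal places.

2.00 km

phi/phi₀ = 1/3 ⇒ exp(−β·Z) = 1/3 ⇒ Z = ln(3) / β
Z = 1.0986 / 0.55 = 1.997 km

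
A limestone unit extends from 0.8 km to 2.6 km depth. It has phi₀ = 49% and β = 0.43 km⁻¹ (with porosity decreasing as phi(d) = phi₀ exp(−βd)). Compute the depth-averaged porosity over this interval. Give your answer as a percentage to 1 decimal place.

24.2%

⟨phi⟩ = (1/(d₂−d₁)) ∫ phi₀ e^(−βd) dd = phi₀·(e^(−β·d₁) − e^(−β·d₂)) / (β·(d₂−d₁))
e^(−0.43×0.8) = 0.7089; e^(−0.43×2.6) = 0.3269
⟨phi⟩ = 0.49 × (0.7089 − 0.3269) / (0.43 × 1.8) = 0.49 × 0.4935 = 0.2418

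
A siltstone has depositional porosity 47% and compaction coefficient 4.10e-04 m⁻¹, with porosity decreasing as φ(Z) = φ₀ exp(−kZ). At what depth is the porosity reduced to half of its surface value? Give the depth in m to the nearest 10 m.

Working in km (1 km = 1000 m; k in km⁻¹ = k in m⁻¹ × 1000):
φ/φ₀ = 1/2 ⇒ exp(−k·Z) = 1/2 ⇒ Z = ln(2) / k
Z = 0.6931 / 0.41 = 1.691 km

1690 m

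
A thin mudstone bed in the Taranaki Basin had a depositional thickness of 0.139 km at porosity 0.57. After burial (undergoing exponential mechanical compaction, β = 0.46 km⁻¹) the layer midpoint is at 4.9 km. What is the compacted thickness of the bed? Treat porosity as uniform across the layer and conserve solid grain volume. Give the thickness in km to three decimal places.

Porosity at 4.9 km: φ = 0.57·exp(−0.46×4.9) = 0.0598
Solid-volume conservation: h(1−φ) = h₀(1−φ₀) ⇒ h = h₀·(1−φ₀)/(1−φ)
h = 0.139 × (1 − 0.57)/(1 − 0.0598) = 0.139 × 0.4574 = 0.0636 km

0.064 km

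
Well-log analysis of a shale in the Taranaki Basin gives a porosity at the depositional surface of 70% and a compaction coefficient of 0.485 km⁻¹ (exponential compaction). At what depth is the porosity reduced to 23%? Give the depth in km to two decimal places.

Invert Athy's law: d = ln(φ₀/φ) / k
d = ln(0.7/0.23) / 0.485 = ln(3.043) / 0.485 = 1.1130 / 0.485 = 2.295 km

2.29 km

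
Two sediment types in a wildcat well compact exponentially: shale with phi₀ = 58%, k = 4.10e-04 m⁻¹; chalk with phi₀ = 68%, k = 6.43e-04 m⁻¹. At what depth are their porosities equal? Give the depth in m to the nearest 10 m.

680 m

Working in km (1 km = 1000 m; k in km⁻¹ = k in m⁻¹ × 1000):
Set phi₀ₐ e^(−kₐd) = phi₀ᵦ e^(−kᵦd) ⇒ ln(phi₀ₐ/phi₀ᵦ) = (kₐ − kᵦ)·d
d = ln(0.58/0.68) / (0.41 − 0.643) = -0.1591 / -0.233 = 0.683 km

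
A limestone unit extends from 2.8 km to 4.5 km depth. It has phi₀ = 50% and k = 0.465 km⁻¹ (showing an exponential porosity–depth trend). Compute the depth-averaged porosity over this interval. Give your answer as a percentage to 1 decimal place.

9.4%

⟨phi⟩ = (1/(Z₂−Z₁)) ∫ phi₀ e^(−kZ) dZ = phi₀·(e^(−k·Z₁) − e^(−k·Z₂)) / (k·(Z₂−Z₁))
e^(−0.465×2.8) = 0.2720; e^(−0.465×4.5) = 0.1234
⟨phi⟩ = 0.5 × (0.2720 − 0.1234) / (0.465 × 1.7) = 0.5 × 0.1880 = 0.0940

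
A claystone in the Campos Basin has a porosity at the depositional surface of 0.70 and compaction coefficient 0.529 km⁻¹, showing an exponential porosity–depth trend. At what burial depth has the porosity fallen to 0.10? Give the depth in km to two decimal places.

3.68 km

Invert Athy's law: d = ln(phi₀/phi) / k
d = ln(0.7/0.1) / 0.529 = ln(7) / 0.529 = 1.9459 / 0.529 = 3.678 km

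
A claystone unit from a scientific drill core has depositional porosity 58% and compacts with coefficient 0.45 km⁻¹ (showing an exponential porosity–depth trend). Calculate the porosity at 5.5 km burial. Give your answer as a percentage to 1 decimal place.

phi = phi₀·exp(−k·z) = 0.58 × exp(−0.45 × 5.5) = 0.58 × exp(−2.475)
  = 0.58 × 0.0842 = 0.0488

4.9%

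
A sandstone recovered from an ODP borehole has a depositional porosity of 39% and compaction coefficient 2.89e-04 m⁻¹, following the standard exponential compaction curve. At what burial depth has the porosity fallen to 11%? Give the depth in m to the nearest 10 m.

Working in km (1 km = 1000 m; c in km⁻¹ = c in m⁻¹ × 1000):
Invert Athy's law: Z = ln(φ₀/φ) / c
Z = ln(0.39/0.11) / 0.289 = ln(3.545) / 0.289 = 1.2657 / 0.289 = 4.379 km

4380 m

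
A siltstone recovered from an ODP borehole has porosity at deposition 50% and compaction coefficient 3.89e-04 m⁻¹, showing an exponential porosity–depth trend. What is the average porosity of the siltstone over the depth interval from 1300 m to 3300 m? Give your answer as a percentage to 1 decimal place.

21.0%

Working in km (1 km = 1000 m; c in km⁻¹ = c in m⁻¹ × 1000):
⟨n⟩ = (1/(Z₂−Z₁)) ∫ n₀ e^(−cZ) dZ = n₀·(e^(−c·Z₁) − e^(−c·Z₂)) / (c·(Z₂−Z₁))
e^(−0.389×1.3) = 0.6031; e^(−0.389×3.3) = 0.2770
⟨n⟩ = 0.5 × (0.6031 − 0.2770) / (0.389 × 2) = 0.5 × 0.4191 = 0.2096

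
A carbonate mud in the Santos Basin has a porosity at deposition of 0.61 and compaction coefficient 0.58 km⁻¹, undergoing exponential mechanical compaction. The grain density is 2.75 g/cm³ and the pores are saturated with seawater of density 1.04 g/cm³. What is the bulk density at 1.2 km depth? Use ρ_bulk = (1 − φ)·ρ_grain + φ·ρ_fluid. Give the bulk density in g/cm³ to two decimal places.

Porosity at depth: n = 0.61·exp(−0.58×1.2) = 0.61×0.4986 = 0.3041
Bulk density: ρ_b = (1−n)ρ_g + n·ρ_f = 0.6959×2.75 + 0.3041×1.04
       = 1.914 + 0.316 = 2.230 g/cm³

2.23 g/cm³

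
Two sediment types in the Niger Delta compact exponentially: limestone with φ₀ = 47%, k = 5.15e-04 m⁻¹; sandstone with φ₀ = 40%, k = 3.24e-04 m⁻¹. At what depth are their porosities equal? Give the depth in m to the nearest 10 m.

Working in km (1 km = 1000 m; k in km⁻¹ = k in m⁻¹ × 1000):
Set φ₀ₐ e^(−kₐd) = φ₀ᵦ e^(−kᵦd) ⇒ ln(φ₀ₐ/φ₀ᵦ) = (kₐ − kᵦ)·d
d = ln(0.47/0.4) / (0.515 − 0.324) = 0.1613 / 0.191 = 0.844 km

840 m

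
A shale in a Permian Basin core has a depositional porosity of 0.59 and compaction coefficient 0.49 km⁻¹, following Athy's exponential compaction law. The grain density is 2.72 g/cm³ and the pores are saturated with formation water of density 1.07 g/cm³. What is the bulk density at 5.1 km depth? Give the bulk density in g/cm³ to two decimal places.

2.64 g/cm³

Porosity at depth: n = 0.59·exp(−0.49×5.1) = 0.59×0.0822 = 0.0485
Bulk density: ρ_b = (1−n)ρ_g + n·ρ_f = 0.9515×2.72 + 0.0485×1.07
       = 2.588 + 0.052 = 2.640 g/cm³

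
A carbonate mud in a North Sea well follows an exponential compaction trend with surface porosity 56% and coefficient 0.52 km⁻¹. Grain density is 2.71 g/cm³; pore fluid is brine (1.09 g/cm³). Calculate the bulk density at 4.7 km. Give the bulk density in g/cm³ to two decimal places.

Porosity at depth: φ = 0.56·exp(−0.52×4.7) = 0.56×0.0868 = 0.0486
Bulk density: ρ_b = (1−φ)ρ_g + φ·ρ_f = 0.9514×2.71 + 0.0486×1.09
       = 2.578 + 0.053 = 2.631 g/cm³

2.63 g/cm³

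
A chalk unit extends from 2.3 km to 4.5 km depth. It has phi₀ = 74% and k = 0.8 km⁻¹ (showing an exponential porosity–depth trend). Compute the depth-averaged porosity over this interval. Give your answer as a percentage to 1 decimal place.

⟨phi⟩ = (1/(z₂−z₁)) ∫ phi₀ e^(−kz) dz = phi₀·(e^(−k·z₁) − e^(−k·z₂)) / (k·(z₂−z₁))
e^(−0.8×2.3) = 0.1588; e^(−0.8×4.5) = 0.0273
⟨phi⟩ = 0.74 × (0.1588 − 0.0273) / (0.8 × 2.2) = 0.74 × 0.0747 = 0.0553

5.5%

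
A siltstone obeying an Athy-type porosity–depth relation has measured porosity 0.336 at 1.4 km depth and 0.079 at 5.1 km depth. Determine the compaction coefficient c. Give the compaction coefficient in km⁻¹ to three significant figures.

Athy: φ(d) = φ₀ e^(−cd) ⇒ φ₁/φ₂ = e^{c(d₂−d₁)} ⇒ c = ln(φ₁/φ₂)/(d₂−d₁)
c = ln(0.336/0.079) / (5.1 − 1.4) = ln(4.253) / 3.7 = 1.4477 / 3.7 = 0.3913 km⁻¹

0.391 km⁻¹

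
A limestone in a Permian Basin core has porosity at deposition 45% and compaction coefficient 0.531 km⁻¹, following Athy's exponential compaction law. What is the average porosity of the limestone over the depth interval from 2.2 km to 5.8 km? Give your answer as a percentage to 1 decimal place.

⟨phi⟩ = (1/(Z₂−Z₁)) ∫ phi₀ e^(−βZ) dZ = phi₀·(e^(−β·Z₁) − e^(−β·Z₂)) / (β·(Z₂−Z₁))
e^(−0.531×2.2) = 0.3109; e^(−0.531×5.8) = 0.0460
⟨phi⟩ = 0.45 × (0.3109 − 0.0460) / (0.531 × 3.6) = 0.45 × 0.1386 = 0.0624

6.2%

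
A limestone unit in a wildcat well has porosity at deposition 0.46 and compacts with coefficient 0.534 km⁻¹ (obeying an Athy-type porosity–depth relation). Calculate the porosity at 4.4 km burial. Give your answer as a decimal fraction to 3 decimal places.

0.044

n = n₀·exp(−c·d) = 0.46 × exp(−0.534 × 4.4) = 0.46 × exp(−2.35)
  = 0.46 × 0.0954 = 0.0439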